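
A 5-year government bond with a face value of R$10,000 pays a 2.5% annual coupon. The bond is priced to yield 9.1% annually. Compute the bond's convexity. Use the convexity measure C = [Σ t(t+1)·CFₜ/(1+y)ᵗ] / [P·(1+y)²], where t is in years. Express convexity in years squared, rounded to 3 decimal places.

With y = 0.091:
  t   CF        PV=CF/(1+0.091)^t    t·PV        t(t+1)·PV
  1       250.00       229.1476       229.1476         458.2951
  2       250.00       210.0344       420.0689       1,260.2066
  3       250.00       192.5155       577.5466       2,310.1863
  4       250.00       176.4579       705.8314       3,529.1572
  5    10,250.00     6,631.3219    33,156.6097     198,939.6581
  Σ                  7,439.4773    35,089.2041     206,497.5033
P = 7,439.4773.
Convexity = Σ t(t+1)·PV / [P·(1+y)²] = 206,497.5033 / (7,439.4773 × 1.190281) = 23.31970.

23.320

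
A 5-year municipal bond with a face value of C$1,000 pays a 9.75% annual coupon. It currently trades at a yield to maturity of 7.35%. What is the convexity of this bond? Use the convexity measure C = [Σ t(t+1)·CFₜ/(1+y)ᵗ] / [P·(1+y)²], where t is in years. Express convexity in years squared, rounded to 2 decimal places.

With y = 0.0735:
  t   CF        PV=CF/(1+0.0735)^t    t·PV        t(t+1)·PV
  1        97.50        90.8244        90.8244         181.6488
  2        97.50        84.6059       169.2117         507.6352
  3        97.50        78.8131       236.4393         945.7573
  4        97.50        73.4170       293.6679       1,468.3393
  5     1,097.50       769.8290     3,849.1452      23,094.8709
  Σ                  1,097.4894     4,639.2885      26,198.2516
P = 1,097.4894.
Convexity = Σ t(t+1)·PV / [P·(1+y)²] = 26,198.2516 / (1,097.4894 × 1.152402) = 20.71419.

20.71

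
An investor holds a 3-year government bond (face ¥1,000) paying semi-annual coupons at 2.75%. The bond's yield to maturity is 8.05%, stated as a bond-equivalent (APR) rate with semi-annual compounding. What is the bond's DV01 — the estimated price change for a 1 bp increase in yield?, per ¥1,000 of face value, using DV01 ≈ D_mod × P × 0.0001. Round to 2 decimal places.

¥0.24

Periodic yield y = 0.04025.
  t   CF        PV=CF/(1+0.04025)^t    t·PV
  1        13.75        13.2180        13.2180
  2        13.75        12.7065        25.4131
  3        13.75        12.2149        36.6447
  4        13.75        11.7423        46.9691
  5        13.75        11.2879        56.4396
  6     1,013.75       800.0268     4,800.1606
  Σ                    861.1964     4,978.8450
P = 861.1964; D_Mac = 5.78131 half-year periods = 2.89066 yrs; D_mod = 2.77881 yrs.
DV01 ≈ 2.77881 × 861.1964 × 0.0001 = 0.239310.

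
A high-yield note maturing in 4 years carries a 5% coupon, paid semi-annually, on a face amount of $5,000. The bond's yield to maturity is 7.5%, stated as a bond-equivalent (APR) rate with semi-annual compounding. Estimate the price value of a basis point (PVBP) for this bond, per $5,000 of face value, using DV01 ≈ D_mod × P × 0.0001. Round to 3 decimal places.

Periodic yield y = 0.0375.
  t   CF        PV=CF/(1+0.0375)^t    t·PV
  1       125.00       120.4819       120.4819
  2       125.00       116.1272       232.2543
  3       125.00       111.9298       335.7894
  4       125.00       107.8841       431.5365
  5       125.00       103.9847       519.9236
  6       125.00       100.2262       601.3574
  7       125.00        96.6036       676.2251
  8     5,125.00     3,817.5877    30,540.7019
  Σ                  4,574.8253    33,458.2701
P = 4,574.8253; D_Mac = 7.31356 half-year periods = 3.65678 yrs; D_mod = 3.52461 yrs.
DV01 ≈ 3.52461 × 4,574.8253 × 0.0001 = 1.612447.

$1.612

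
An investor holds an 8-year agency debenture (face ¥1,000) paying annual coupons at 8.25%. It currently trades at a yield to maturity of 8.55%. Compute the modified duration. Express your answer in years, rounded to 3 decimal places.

Periodic yield y = 0.0855. First find Macaulay duration:
  t   CF        PV=CF/(1+0.0855)^t    t·PV
  1        82.50        76.0018        76.0018
  2        82.50        70.0155       140.0310
  3        82.50        64.5007       193.5021
  4        82.50        59.4203       237.6811
  5        82.50        54.7400       273.7000
  6        82.50        50.4284       302.5703
  7        82.50        46.4564       325.1945
  8     1,082.50       561.5511     4,492.4088
  Σ                    983.1142     6,041.0897
P = 983.1142; Macaulay duration = 6,041.0897 / 983.1142 = 6.14485 years.
Modified duration = D_Mac / (1 + y) = 6.14485 / 1.0855 = 5.66085 years.

5.661 years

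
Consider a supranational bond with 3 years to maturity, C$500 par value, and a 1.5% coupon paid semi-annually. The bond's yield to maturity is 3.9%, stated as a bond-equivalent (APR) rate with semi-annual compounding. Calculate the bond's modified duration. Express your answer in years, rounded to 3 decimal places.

2.886 years

Periodic yield y = 0.0195. First find Macaulay duration:
  t   CF        PV=CF/(1+0.0195)^t    t·PV
  1         3.75         3.6783         3.6783
  2         3.75         3.6079         7.2158
  3         3.75         3.5389        10.6167
  4         3.75         3.4712        13.8849
  5         3.75         3.4048        17.0241
  6       503.75       448.6335     2,691.8009
  Σ                    466.3346     2,744.2207
P = 466.3346; Macaulay duration = 2,744.2207 / 466.3346 = 5.88466 half-year periods = 2.94233 years.
Modified duration = D_Mac / (1 + y) = 2.94233 / 1.0195 = 2.88605 years.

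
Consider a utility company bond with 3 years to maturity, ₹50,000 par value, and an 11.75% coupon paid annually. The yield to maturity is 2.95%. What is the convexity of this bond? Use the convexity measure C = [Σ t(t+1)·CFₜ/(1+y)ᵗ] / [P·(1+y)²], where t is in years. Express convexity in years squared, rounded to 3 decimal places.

9.958

With y = 0.0295:
  t   CF        PV=CF/(1+0.0295)^t    t·PV        t(t+1)·PV
  1     5,875.00     5,706.6537     5,706.6537      11,413.3074
  2     5,875.00     5,543.1313    11,086.2627      33,258.7880
  3    55,875.00    51,208.0789   153,624.2367     614,496.9467
  Σ                 62,457.8639   170,417.1531     659,169.0422
P = 62,457.8639.
Convexity = Σ t(t+1)·PV / [P·(1+y)²] = 659,169.0422 / (62,457.8639 × 1.059870) = 9.95765.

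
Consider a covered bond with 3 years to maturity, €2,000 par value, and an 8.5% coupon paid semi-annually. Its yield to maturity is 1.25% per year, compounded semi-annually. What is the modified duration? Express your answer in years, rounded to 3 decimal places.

2.724 years

Periodic yield y = 0.00625. First find Macaulay duration:
  t   CF        PV=CF/(1+0.00625)^t    t·PV
  1        85.00        84.4720        84.4720
  2        85.00        83.9474       167.8948
  3        85.00        83.4260       250.2779
  4        85.00        82.9078       331.6312
  5        85.00        82.3928       411.9642
  6     2,085.00     2,008.4947    12,050.9684
  Σ                  2,425.6408    13,297.2085
P = 2,425.6408; Macaulay duration = 13,297.2085 / 2,425.6408 = 5.48194 half-year periods = 2.74097 years.
Modified duration = D_Mac / (1 + y) = 2.74097 / 1.00625 = 2.72394 years.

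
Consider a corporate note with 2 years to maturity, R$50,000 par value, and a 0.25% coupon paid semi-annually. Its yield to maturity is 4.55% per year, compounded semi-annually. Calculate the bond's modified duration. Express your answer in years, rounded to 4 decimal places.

1.9517 years

Periodic yield y = 0.02275. First find Macaulay duration:
  t   CF        PV=CF/(1+0.02275)^t    t·PV
  1        62.50        61.1098        61.1098
  2        62.50        59.7504       119.5009
  3        62.50        58.4213       175.2640
  4    50,062.50    45,754.5808   183,018.3232
  Σ                 45,933.8623   183,374.1979
P = 45,933.8623; Macaulay duration = 183,374.1979 / 45,933.8623 = 3.99214 half-year periods = 1.99607 years.
Modified duration = D_Mac / (1 + y) = 1.99607 / 1.02275 = 1.95167 years.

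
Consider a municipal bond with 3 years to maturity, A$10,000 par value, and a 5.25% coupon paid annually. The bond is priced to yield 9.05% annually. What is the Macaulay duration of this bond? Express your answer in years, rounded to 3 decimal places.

2.845 years

Periodic yield y = 0.0905. Discount each cash flow and weight by its year:
  t   CF        PV=CF/(1+0.0905)^t    t·PV
  1       525.00       481.4305       481.4305
  2       525.00       441.4769       882.9538
  3    10,525.00     8,116.0571    24,348.1714
  Σ                  9,038.9645    25,712.5556
Price P = Σ PV = 9,038.9645.
Macaulay duration = Σ(t·PV) / P = 25,712.5556 / 9,038.9645 = 2.84464 years.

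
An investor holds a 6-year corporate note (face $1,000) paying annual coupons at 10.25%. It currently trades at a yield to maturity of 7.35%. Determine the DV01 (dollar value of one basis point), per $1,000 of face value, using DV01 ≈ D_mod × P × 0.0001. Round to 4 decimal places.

Periodic yield y = 0.0735.
  t   CF        PV=CF/(1+0.0735)^t    t·PV
  1       102.50        95.4821        95.4821
  2       102.50        88.9446       177.8893
  3       102.50        82.8548       248.5644
  4       102.50        77.1819       308.7277
  5       102.50        71.8975       359.4874
  6     1,102.50       720.3877     4,322.3264
  Σ                  1,136.7486     5,512.4772
P = 1,136.7486; D_Mac = 4.84934 yrs; D_mod = 4.51731 yrs.
DV01 ≈ 4.51731 × 1,136.7486 × 0.0001 = 0.513505.

$0.5135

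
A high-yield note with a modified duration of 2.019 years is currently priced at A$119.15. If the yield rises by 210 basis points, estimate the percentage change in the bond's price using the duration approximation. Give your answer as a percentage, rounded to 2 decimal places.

Duration approximation: ΔP/P ≈ -D_mod · Δy = -2.019 × (+0.021) = -0.042399.
As a percentage: -4.2399%.

-4.24%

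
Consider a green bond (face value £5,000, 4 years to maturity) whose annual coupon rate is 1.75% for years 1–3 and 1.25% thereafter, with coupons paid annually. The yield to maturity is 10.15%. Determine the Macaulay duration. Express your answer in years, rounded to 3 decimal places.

Periodic yield y = 0.1015. Discount each cash flow and weight by its year:
  t   CF        PV=CF/(1+0.1015)^t    t·PV
  1        87.50        79.4371        79.4371
  2        87.50        72.1172       144.2345
  3        87.50        65.4718       196.4155
  4     5,062.50     3,438.9593    13,755.8370
  Σ                  3,655.9855    14,175.9241
Price P = Σ PV = 3,655.9855.
Macaulay duration = Σ(t·PV) / P = 14,175.9241 / 3,655.9855 = 3.87746 years.

3.877 years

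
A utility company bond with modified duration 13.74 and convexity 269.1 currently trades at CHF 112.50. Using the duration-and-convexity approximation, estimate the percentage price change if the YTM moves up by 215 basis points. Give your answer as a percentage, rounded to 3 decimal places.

Duration effect: -D_mod·Δy = -13.74 × (+0.0215) = -0.295410
Convexity effect: ½·C·(Δy)² = 0.5 × 269.1 × (0.0215)² = +0.0621957375
ΔP/P ≈ -0.295410 + 0.0621957375 = -0.2332142625
= -23.32142625%.

-23.321%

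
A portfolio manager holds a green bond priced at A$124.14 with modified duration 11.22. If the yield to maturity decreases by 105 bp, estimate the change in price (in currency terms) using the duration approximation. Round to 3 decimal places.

+A$14.625

Duration approximation: ΔP/P ≈ -D_mod · Δy = -11.22 × (-0.0105) = +0.117810.
ΔP ≈ 124.14 × (+0.117810) = +14.6249334.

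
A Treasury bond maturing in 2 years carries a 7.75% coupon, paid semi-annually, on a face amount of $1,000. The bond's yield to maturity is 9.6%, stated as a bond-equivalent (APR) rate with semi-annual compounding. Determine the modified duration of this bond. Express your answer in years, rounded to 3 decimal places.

1.802 years

Periodic yield y = 0.048. First find Macaulay duration:
  t   CF        PV=CF/(1+0.048)^t    t·PV
  1        38.75        36.9752        36.9752
  2        38.75        35.2817        70.5633
  3        38.75        33.6657       100.9971
  4     1,038.75       861.1244     3,444.4977
  Σ                    967.0470     3,653.0334
P = 967.0470; Macaulay duration = 3,653.0334 / 967.0470 = 3.77751 half-year periods = 1.88876 years.
Modified duration = D_Mac / (1 + y) = 1.88876 / 1.048 = 1.80225 years.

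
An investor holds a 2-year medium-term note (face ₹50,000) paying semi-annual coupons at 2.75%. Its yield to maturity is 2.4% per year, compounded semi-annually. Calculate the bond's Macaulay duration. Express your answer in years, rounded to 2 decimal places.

1.96 years

Periodic yield y = 0.012. Discount each cash flow and weight by its period:
  t   CF        PV=CF/(1+0.012)^t    t·PV
  1       687.50       679.3478       679.3478
  2       687.50       671.2923     1,342.5846
  3       687.50       663.3323     1,989.9970
  4    50,687.50    48,325.7743   193,303.0973
  Σ                 50,339.7468   197,315.0268
Price P = Σ PV = 50,339.7468.
Macaulay duration = Σ(t·PV) / P = 197,315.0268 / 50,339.7468 = 3.91967 half-year periods.
In years: 3.91967 / 2 = 1.95983 years.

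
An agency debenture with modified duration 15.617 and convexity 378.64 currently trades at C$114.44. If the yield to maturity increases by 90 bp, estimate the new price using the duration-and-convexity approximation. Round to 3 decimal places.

C$100.110

Duration effect: -D_mod·Δy = -15.617 × (+0.009) = -0.140553
Convexity effect: ½·C·(Δy)² = 0.5 × 378.64 × (0.009)² = +0.01533492
ΔP/P ≈ -0.140553 + 0.01533492 = -0.12521808
New price ≈ 114.44 × (1 - 0.12521808) = 100.1100429248.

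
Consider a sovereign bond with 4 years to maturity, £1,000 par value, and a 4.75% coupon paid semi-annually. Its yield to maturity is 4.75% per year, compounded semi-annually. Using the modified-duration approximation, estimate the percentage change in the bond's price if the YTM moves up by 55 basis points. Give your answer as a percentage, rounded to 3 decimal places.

-1.982%

Periodic yield y = 0.02375. Modified duration first:
  t   CF        PV=CF/(1+0.02375)^t    t·PV
  1        23.75        23.1990        23.1990
  2        23.75        22.6608        45.3217
  3        23.75        22.1351        66.4054
  4        23.75        21.6216        86.4864
  5        23.75        21.1200       105.6000
  6        23.75        20.6300       123.7803
  7        23.75        20.1514       141.0601
  8     1,023.75       848.4819     6,787.8554
  Σ                  1,000.0000     7,379.7083
P = 1,000.0000; D_Mac = 7.37971 half-year periods = 3.68985 yrs; D_mod = 3.68985/(1+0.02375) = 3.60425 yrs.
ΔP/P ≈ -D_mod · Δy = -3.60425 × (+0.0055) = -0.019823 = -1.9823%.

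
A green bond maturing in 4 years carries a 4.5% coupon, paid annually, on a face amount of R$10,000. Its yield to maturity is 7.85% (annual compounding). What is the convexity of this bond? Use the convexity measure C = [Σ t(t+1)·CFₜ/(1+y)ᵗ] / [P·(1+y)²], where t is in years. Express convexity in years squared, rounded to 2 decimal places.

15.67

With y = 0.0785:
  t   CF        PV=CF/(1+0.0785)^t    t·PV        t(t+1)·PV
  1       450.00       417.2462       417.2462         834.4924
  2       450.00       386.8764       773.7528       2,321.2583
  3       450.00       358.7171     1,076.1513       4,304.6051
  4    10,450.00     7,723.8831    30,895.5324     154,477.6622
  Σ                  8,886.7228    33,162.6826     161,938.0179
P = 8,886.7228.
Convexity = Σ t(t+1)·PV / [P·(1+y)²] = 161,938.0179 / (8,886.7228 × 1.163162) = 15.66632.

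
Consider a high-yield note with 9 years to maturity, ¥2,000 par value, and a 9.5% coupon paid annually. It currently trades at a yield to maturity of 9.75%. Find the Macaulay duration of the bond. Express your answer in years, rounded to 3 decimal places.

Periodic yield y = 0.0975. Discount each cash flow and weight by its year:
  t   CF        PV=CF/(1+0.0975)^t    t·PV
  1       190.00       173.1207       173.1207
  2       190.00       157.7410       315.4820
  3       190.00       143.7275       431.1826
  4       190.00       130.9590       523.8362
  5       190.00       119.3249       596.6243
  6       190.00       108.7243       652.3455
  7       190.00        99.0654       693.4576
  8       190.00        90.2646       722.1166
  9     2,190.00       947.9891     8,531.9021
  Σ                  1,970.9165    12,640.0677
Price P = Σ PV = 1,970.9165.
Macaulay duration = Σ(t·PV) / P = 12,640.0677 / 1,970.9165 = 6.41329 years.

6.413 years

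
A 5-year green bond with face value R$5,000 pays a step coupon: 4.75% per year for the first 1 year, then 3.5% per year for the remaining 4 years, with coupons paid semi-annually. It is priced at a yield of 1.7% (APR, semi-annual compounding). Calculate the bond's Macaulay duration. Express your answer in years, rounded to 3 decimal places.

Periodic yield y = 0.0085. Discount each cash flow and weight by its period:
  t   CF        PV=CF/(1+0.0085)^t    t·PV
  1       118.75       117.7491       117.7491
  2       118.75       116.7567       233.5134
  3        87.50        85.3062       255.9185
  4        87.50        84.5872       338.3486
  5        87.50        83.8742       419.3711
  6        87.50        83.1673       499.0038
  7        87.50        82.4663       577.2644
  8        87.50        81.7713       654.1703
  9        87.50        81.0821       729.7388
  10    5,087.50     4,674.6101    46,746.1014
  Σ                  5,491.3705    50,571.1795
Price P = Σ PV = 5,491.3705.
Macaulay duration = Σ(t·PV) / P = 50,571.1795 / 5,491.3705 = 9.20921 half-year periods.
In years: 9.20921 / 2 = 4.60460 years.

4.605 years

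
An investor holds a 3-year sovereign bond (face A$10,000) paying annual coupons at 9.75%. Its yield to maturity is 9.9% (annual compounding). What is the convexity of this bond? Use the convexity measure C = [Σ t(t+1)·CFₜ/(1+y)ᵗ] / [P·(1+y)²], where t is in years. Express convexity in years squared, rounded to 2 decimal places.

8.80

With y = 0.099:
  t   CF        PV=CF/(1+0.099)^t    t·PV        t(t+1)·PV
  1       975.00       887.1702       887.1702       1,774.3403
  2       975.00       807.2522     1,614.5044       4,843.5131
  3    10,975.00     8,268.2091    24,804.6273      99,218.5093
  Σ                  9,962.6315    27,306.3019     105,836.3627
P = 9,962.6315.
Convexity = Σ t(t+1)·PV / [P·(1+y)²] = 105,836.3627 / (9,962.6315 × 1.207801) = 8.79560.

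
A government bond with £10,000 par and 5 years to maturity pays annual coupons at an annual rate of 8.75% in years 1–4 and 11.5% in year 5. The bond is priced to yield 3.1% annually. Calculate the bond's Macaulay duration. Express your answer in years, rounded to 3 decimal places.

4.357 years

Periodic yield y = 0.031. Discount each cash flow and weight by its year:
  t   CF        PV=CF/(1+0.031)^t    t·PV
  1       875.00       848.6906       848.6906
  2       875.00       823.1723     1,646.3445
  3       875.00       798.4212     2,395.2636
  4       875.00       774.4143     3,097.6574
  5    11,150.00     9,571.5339    47,857.6694
  Σ                 12,816.2323    55,845.6255
Price P = Σ PV = 12,816.2323.
Macaulay duration = Σ(t·PV) / P = 55,845.6255 / 12,816.2323 = 4.35741 years.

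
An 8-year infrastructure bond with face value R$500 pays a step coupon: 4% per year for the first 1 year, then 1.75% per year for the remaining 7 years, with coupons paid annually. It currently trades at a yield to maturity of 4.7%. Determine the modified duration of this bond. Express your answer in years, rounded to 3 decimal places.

Periodic yield y = 0.047. First find Macaulay duration:
  t   CF        PV=CF/(1+0.047)^t    t·PV
  1        20.00        19.1022        19.1022
  2         8.75         7.9821        15.9641
  3         8.75         7.6237        22.8712
  4         8.75         7.2815        29.1260
  5         8.75         6.9546        34.7732
  6         8.75         6.6424        39.8547
  7         8.75         6.3443        44.4099
  8       508.75       352.3149     2,818.5189
  Σ                    414.2457     3,024.6202
P = 414.2457; Macaulay duration = 3,024.6202 / 414.2457 = 7.30151 years.
Modified duration = D_Mac / (1 + y) = 7.30151 / 1.047 = 6.97375 years.

6.974 years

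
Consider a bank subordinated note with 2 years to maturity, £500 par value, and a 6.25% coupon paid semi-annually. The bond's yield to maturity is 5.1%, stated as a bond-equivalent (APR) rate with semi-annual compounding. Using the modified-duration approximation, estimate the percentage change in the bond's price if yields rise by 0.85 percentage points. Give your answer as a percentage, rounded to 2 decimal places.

-1.58%

Periodic yield y = 0.0255. Modified duration first:
  t   CF        PV=CF/(1+0.0255)^t    t·PV
  1       15.625        15.2365        15.2365
  2       15.625        14.8576        29.7152
  3       15.625        14.4882        43.4645
  4      515.625       466.2204     1,864.8817
  Σ                    510.8027     1,953.2979
P = 510.8027; D_Mac = 3.82398 half-year periods = 1.91199 yrs; D_mod = 1.91199/(1+0.0255) = 1.86445 yrs.
ΔP/P ≈ -D_mod · Δy = -1.86445 × (+0.0085) = -0.015848 = -1.5848%.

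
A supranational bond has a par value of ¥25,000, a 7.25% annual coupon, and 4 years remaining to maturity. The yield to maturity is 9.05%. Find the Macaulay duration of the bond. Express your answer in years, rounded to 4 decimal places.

3.5994 years

Periodic yield y = 0.0905. Discount each cash flow and weight by its year:
  t   CF        PV=CF/(1+0.0905)^t    t·PV
  1     1,812.50     1,662.0816     1,662.0816
  2     1,812.50     1,524.1464     3,048.2927
  3     1,812.50     1,397.6583     4,192.9749
  4    26,812.50    18,959.8383    75,839.3533
  Σ                 23,543.7246    84,742.7026
Price P = Σ PV = 23,543.7246.
Macaulay duration = Σ(t·PV) / P = 84,742.7026 / 23,543.7246 = 3.59938 years.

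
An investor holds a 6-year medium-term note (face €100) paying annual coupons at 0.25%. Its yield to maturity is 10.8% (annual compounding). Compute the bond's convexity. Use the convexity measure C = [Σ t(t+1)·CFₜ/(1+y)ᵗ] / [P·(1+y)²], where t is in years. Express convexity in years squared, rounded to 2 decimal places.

33.81

With y = 0.108:
  t   CF        PV=CF/(1+0.108)^t    t·PV        t(t+1)·PV
  1         0.25         0.2256         0.2256           0.4513
  2         0.25         0.2036         0.4073           1.2218
  3         0.25         0.1838         0.5514           2.2055
  4         0.25         0.1659         0.6635           3.3175
  5         0.25         0.1497         0.7485           4.4912
  6       100.25        54.1809       325.0851       2,275.5957
  Σ                     55.1095       327.6814       2,287.2830
P = 55.1095.
Convexity = Σ t(t+1)·PV / [P·(1+y)²] = 2,287.2830 / (55.1095 × 1.227664) = 33.80757.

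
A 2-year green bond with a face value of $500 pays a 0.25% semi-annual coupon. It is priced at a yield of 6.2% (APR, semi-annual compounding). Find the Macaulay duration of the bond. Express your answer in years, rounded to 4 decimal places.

1.9960 years

Periodic yield y = 0.031. Discount each cash flow and weight by its period:
  t   CF        PV=CF/(1+0.031)^t    t·PV
  1        0.625         0.6062         0.6062
  2        0.625         0.5880         1.1760
  3        0.625         0.5703         1.7109
  4      500.625       443.0756     1,772.3026
  Σ                    444.8401     1,775.7956
Price P = Σ PV = 444.8401.
Macaulay duration = Σ(t·PV) / P = 1,775.7956 / 444.8401 = 3.99199 half-year periods.
In years: 3.99199 / 2 = 1.99599 years.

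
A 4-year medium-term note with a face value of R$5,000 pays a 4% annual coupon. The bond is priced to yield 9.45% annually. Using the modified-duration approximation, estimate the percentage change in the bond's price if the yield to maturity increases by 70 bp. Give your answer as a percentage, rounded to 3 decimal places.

-2.398%

Periodic yield y = 0.0945. Modified duration first:
  t   CF        PV=CF/(1+0.0945)^t    t·PV
  1       200.00       182.7318       182.7318
  2       200.00       166.9546       333.9093
  3       200.00       152.5396       457.6189
  4     5,200.00     3,623.6002    14,494.4010
  Σ                  4,125.8263    15,468.6610
P = 4,125.8263; D_Mac = 3.74923 yrs; D_mod = 3.74923/(1+0.0945) = 3.42552 yrs.
ΔP/P ≈ -D_mod · Δy = -3.42552 × (+0.007) = -0.023979 = -2.3979%.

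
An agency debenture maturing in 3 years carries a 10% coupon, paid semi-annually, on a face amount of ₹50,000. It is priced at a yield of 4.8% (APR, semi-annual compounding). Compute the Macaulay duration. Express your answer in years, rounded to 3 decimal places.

Periodic yield y = 0.024. Discount each cash flow and weight by its period:
  t   CF        PV=CF/(1+0.024)^t    t·PV
  1     2,500.00     2,441.4062     2,441.4062
  2     2,500.00     2,384.1858     4,768.3716
  3     2,500.00     2,328.3064     6,984.9193
  4     2,500.00     2,273.7368     9,094.9470
  5     2,500.00     2,220.4460    11,102.2302
  6    52,500.00    45,536.4912   273,218.9475
  Σ                 57,184.5725   307,610.8219
Price P = Σ PV = 57,184.5725.
Macaulay duration = Σ(t·PV) / P = 307,610.8219 / 57,184.5725 = 5.37926 half-year periods.
In years: 5.37926 / 2 = 2.68963 years.

2.690 years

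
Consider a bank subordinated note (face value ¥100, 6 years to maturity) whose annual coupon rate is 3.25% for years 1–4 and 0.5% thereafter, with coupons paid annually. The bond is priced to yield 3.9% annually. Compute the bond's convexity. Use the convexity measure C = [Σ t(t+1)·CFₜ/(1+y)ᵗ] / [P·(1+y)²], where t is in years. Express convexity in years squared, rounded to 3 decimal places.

35.017

With y = 0.039:
  t   CF        PV=CF/(1+0.039)^t    t·PV        t(t+1)·PV
  1         3.25         3.1280         3.1280           6.2560
  2         3.25         3.0106         6.0212          18.0636
  3         3.25         2.8976         8.6928          34.7711
  4         3.25         2.7888        11.1553          55.7765
  5         0.50         0.4129         2.0647          12.3884
  6       100.50        79.8864       479.3183       3,355.2282
  Σ                     92.1243       510.3803       3,482.4837
P = 92.1243.
Convexity = Σ t(t+1)·PV / [P·(1+y)²] = 3,482.4837 / (92.1243 × 1.079521) = 35.01737.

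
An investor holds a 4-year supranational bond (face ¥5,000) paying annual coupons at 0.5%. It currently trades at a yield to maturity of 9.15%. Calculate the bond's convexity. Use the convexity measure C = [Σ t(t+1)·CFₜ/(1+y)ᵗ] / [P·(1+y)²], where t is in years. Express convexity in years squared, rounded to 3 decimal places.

With y = 0.0915:
  t   CF        PV=CF/(1+0.0915)^t    t·PV        t(t+1)·PV
  1        25.00        22.9043        22.9043          45.8085
  2        25.00        20.9842        41.9684         125.9052
  3        25.00        19.2251        57.6753         230.7013
  4     5,025.00     3,540.3085    14,161.2339      70,806.1697
  Σ                  3,603.4221    14,283.7819      71,208.5847
P = 3,603.4221.
Convexity = Σ t(t+1)·PV / [P·(1+y)²] = 71,208.5847 / (3,603.4221 × 1.191372) = 16.58707.

16.587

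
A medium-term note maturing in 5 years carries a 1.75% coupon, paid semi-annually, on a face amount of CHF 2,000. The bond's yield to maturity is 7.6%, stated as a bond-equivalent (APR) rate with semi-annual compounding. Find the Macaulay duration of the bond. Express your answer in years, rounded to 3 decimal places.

Periodic yield y = 0.038. Discount each cash flow and weight by its period:
  t   CF        PV=CF/(1+0.038)^t    t·PV
  1        17.50        16.8593        16.8593
  2        17.50        16.2421        32.4843
  3        17.50        15.6475        46.9426
  4        17.50        15.0747        60.2988
  5        17.50        14.5228        72.6142
  6        17.50        13.9912        83.9470
  7        17.50        13.4790        94.3528
  8        17.50        12.9855       103.8841
  9        17.50        12.5101       112.5912
  10    2,017.50     1,389.4407    13,894.4067
  Σ                  1,520.7530    14,518.3810
Price P = Σ PV = 1,520.7530.
Macaulay duration = Σ(t·PV) / P = 14,518.3810 / 1,520.7530 = 9.54684 half-year periods.
In years: 9.54684 / 2 = 4.77342 years.

4.773 years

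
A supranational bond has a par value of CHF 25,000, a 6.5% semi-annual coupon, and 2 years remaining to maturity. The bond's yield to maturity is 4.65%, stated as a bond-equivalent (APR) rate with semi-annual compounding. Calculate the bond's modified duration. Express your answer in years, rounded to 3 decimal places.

1.866 years

Periodic yield y = 0.02325. First find Macaulay duration:
  t   CF        PV=CF/(1+0.02325)^t    t·PV
  1       812.50       794.0386       794.0386
  2       812.50       775.9967     1,551.9934
  3       812.50       758.3647     2,275.0941
  4    25,812.50    23,545.2364    94,180.9457
  Σ                 25,873.6364    98,802.0718
P = 25,873.6364; Macaulay duration = 98,802.0718 / 25,873.6364 = 3.81864 half-year periods = 1.90932 years.
Modified duration = D_Mac / (1 + y) = 1.90932 / 1.02325 = 1.86594 years.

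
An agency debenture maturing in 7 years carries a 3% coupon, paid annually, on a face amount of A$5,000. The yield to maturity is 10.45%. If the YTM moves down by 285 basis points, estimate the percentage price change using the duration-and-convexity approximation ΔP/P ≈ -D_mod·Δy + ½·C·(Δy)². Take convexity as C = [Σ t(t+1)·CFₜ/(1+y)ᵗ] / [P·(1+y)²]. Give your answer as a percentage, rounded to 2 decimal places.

With y = 0.1045:
  t   CF        PV=CF/(1+0.1045)^t    t·PV        t(t+1)·PV
  1       150.00       135.8081       135.8081         271.6161
  2       150.00       122.9589       245.9177         737.7531
  3       150.00       111.3254       333.9761       1,335.9043
  4       150.00       100.7925       403.1701       2,015.8507
  5       150.00        91.2563       456.2813       2,737.6878
  6       150.00        82.6222       495.7334       3,470.1339
  7     5,150.00     2,568.3085    17,978.1594     143,825.2755
  Σ                  3,213.0718    20,049.0461     154,394.2214
P = 3,213.0718; D_Mac = 6.23984 yrs; D_mod = 5.64947 yrs; C = 39.38938.
Duration effect: -5.64947 × (-0.0285) = +0.161010
Convexity effect: 0.5 × 39.38938 × (-0.0285)² = +0.0159970
ΔP/P ≈ +0.161010 + 0.0159970 = +0.177007 = +17.7007%.

+17.70%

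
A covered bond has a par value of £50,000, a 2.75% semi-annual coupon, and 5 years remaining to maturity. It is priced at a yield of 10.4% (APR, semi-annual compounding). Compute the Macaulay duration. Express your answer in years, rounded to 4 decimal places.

4.6347 years

Periodic yield y = 0.052. Discount each cash flow and weight by its period:
  t   CF        PV=CF/(1+0.052)^t    t·PV
  1       687.50       653.5171       653.5171
  2       687.50       621.2140     1,242.4280
  3       687.50       590.5076     1,771.5228
  4       687.50       561.3190     2,245.2760
  5       687.50       533.5732     2,667.8660
  6       687.50       507.1989     3,043.1931
  7       687.50       482.1282     3,374.8973
  8       687.50       458.2968     3,666.3741
  9       687.50       435.6433     3,920.7897
  10   50,687.50    30,531.1718   305,311.7182
  Σ                 35,374.5698   327,897.5823
Price P = Σ PV = 35,374.5698.
Macaulay duration = Σ(t·PV) / P = 327,897.5823 / 35,374.5698 = 9.26930 half-year periods.
In years: 9.26930 / 2 = 4.63465 years.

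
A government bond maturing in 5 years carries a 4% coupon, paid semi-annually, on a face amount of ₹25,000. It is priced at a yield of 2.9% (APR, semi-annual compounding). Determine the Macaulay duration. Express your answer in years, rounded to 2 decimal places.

4.59 years

Periodic yield y = 0.0145. Discount each cash flow and weight by its period:
  t   CF        PV=CF/(1+0.0145)^t    t·PV
  1       500.00       492.8536       492.8536
  2       500.00       485.8094       971.6188
  3       500.00       478.8658     1,436.5975
  4       500.00       472.0215     1,888.0861
  5       500.00       465.2750     2,326.3752
  6       500.00       458.6250     2,751.7498
  7       500.00       452.0700     3,164.4897
  8       500.00       445.6086     3,564.8690
  9       500.00       439.2397     3,953.1569
  10   25,500.00    22,081.0472   220,810.4723
  Σ                 26,271.4158   241,360.2689
Price P = Σ PV = 26,271.4158.
Macaulay duration = Σ(t·PV) / P = 241,360.2689 / 26,271.4158 = 9.18718 half-year periods.
In years: 9.18718 / 2 = 4.59359 years.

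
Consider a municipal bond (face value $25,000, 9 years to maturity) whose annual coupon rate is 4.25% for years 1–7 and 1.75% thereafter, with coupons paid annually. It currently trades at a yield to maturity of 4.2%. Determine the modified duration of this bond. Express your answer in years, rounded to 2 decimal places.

7.33 years

Periodic yield y = 0.042. First find Macaulay duration:
  t   CF        PV=CF/(1+0.042)^t    t·PV
  1     1,062.50     1,019.6737     1,019.6737
  2     1,062.50       978.5736     1,957.1472
  3     1,062.50       939.1301     2,817.3904
  4     1,062.50       901.2765     3,605.1061
  5     1,062.50       864.9487     4,324.7434
  6     1,062.50       830.0851     4,980.5107
  7     1,062.50       796.6268     5,576.3875
  8       437.50       314.8011     2,518.4092
  9    25,437.50    17,565.6796   158,091.1160
  Σ                 24,210.7953   184,890.4843
P = 24,210.7953; Macaulay duration = 184,890.4843 / 24,210.7953 = 7.63670 years.
Modified duration = D_Mac / (1 + y) = 7.63670 / 1.042 = 7.32888 years.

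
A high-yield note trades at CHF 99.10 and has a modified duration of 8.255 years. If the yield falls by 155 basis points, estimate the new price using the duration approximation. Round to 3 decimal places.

CHF 111.780

Duration approximation: ΔP/P ≈ -D_mod · Δy = -8.255 × (-0.0155) = +0.1279525.
New price ≈ 99.10 × (1 + 0.1279525) = 111.78009275.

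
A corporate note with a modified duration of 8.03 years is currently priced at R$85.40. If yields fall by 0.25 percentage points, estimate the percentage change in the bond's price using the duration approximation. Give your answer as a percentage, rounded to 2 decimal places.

Duration approximation: ΔP/P ≈ -D_mod · Δy = -8.03 × (-0.0025) = +0.020075.
As a percentage: +2.0075%.

+2.01%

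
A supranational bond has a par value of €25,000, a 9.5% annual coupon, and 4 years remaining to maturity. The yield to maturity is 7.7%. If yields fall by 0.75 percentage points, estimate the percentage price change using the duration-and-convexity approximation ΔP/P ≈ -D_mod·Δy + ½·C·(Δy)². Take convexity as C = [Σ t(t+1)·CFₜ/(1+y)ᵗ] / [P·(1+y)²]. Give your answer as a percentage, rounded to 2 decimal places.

+2.49%

With y = 0.077:
  t   CF        PV=CF/(1+0.077)^t    t·PV        t(t+1)·PV
  1     2,375.00     2,205.1996     2,205.1996       4,410.3993
  2     2,375.00     2,047.5391     4,095.0782      12,285.2347
  3     2,375.00     1,901.1505     5,703.4516      22,813.8063
  4    27,375.00    20,346.5750    81,386.3002     406,931.5010
  Σ                 26,500.4643    93,390.0296     446,440.9412
P = 26,500.4643; D_Mac = 3.52409 yrs; D_mod = 3.27214 yrs; C = 14.52376.
Duration effect: -3.27214 × (-0.0075) = +0.024541
Convexity effect: 0.5 × 14.52376 × (-0.0075)² = +0.0004085
ΔP/P ≈ +0.024541 + 0.0004085 = +0.024949 = +2.4949%.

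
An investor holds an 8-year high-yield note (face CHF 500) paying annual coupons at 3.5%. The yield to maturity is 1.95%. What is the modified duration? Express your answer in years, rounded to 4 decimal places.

Periodic yield y = 0.0195. First find Macaulay duration:
  t   CF        PV=CF/(1+0.0195)^t    t·PV
  1        17.50        17.1653        17.1653
  2        17.50        16.8370        33.6739
  3        17.50        16.5149        49.5447
  4        17.50        16.1990        64.7961
  5        17.50        15.8892        79.4460
  6        17.50        15.5853        93.5117
  7        17.50        15.2872       107.0103
  8       517.50       443.4172     3,547.3374
  Σ                    556.8950     3,992.4854
P = 556.8950; Macaulay duration = 3,992.4854 / 556.8950 = 7.16919 years.
Modified duration = D_Mac / (1 + y) = 7.16919 / 1.0195 = 7.03206 years.

7.0321 years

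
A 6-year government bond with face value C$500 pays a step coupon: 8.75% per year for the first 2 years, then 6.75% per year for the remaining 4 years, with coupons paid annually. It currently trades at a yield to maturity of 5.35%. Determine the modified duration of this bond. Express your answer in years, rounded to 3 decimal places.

4.782 years

Periodic yield y = 0.0535. First find Macaulay duration:
  t   CF        PV=CF/(1+0.0535)^t    t·PV
  1        43.75        41.5282        41.5282
  2        43.75        39.4193        78.8386
  3        33.75        28.8649        86.5947
  4        33.75        27.3991       109.5962
  5        33.75        26.0076       130.0382
  6       533.75       390.4187     2,342.5124
  Σ                    553.6379     2,789.1084
P = 553.6379; Macaulay duration = 2,789.1084 / 553.6379 = 5.03778 years.
Modified duration = D_Mac / (1 + y) = 5.03778 / 1.0535 = 4.78195 years.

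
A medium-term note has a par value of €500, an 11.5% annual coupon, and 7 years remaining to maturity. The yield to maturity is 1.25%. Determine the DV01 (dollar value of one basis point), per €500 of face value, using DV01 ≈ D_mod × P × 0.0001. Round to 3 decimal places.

Periodic yield y = 0.0125.
  t   CF        PV=CF/(1+0.0125)^t    t·PV
  1        57.50        56.7901        56.7901
  2        57.50        56.0890       112.1780
  3        57.50        55.3966       166.1897
  4        57.50        54.7126       218.8506
  5        57.50        54.0372       270.1859
  6        57.50        53.3701       320.2203
  7       557.50       511.0691     3,577.4839
  Σ                    841.4647     4,721.8985
P = 841.4647; D_Mac = 5.61152 yrs; D_mod = 5.54224 yrs.
DV01 ≈ 5.54224 × 841.4647 × 0.0001 = 0.466360.

€0.466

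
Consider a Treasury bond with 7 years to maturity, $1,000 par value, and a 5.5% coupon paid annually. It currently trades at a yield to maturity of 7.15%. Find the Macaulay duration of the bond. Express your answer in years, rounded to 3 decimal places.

Periodic yield y = 0.0715. Discount each cash flow and weight by its year:
  t   CF        PV=CF/(1+0.0715)^t    t·PV
  1        55.00        51.3299        51.3299
  2        55.00        47.9047        95.8094
  3        55.00        44.7081       134.1243
  4        55.00        41.7248       166.8991
  5        55.00        38.9405       194.7026
  6        55.00        36.3421       218.0524
  7     1,055.00       650.5898     4,554.1284
  Σ                    911.5399     5,415.0462
Price P = Σ PV = 911.5399.
Macaulay duration = Σ(t·PV) / P = 5,415.0462 / 911.5399 = 5.94055 years.

5.941 years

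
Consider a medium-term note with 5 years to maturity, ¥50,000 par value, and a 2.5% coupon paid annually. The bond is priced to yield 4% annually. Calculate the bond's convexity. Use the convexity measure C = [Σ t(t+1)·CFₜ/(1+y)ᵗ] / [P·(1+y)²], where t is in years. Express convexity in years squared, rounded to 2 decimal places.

25.91

With y = 0.04:
  t   CF        PV=CF/(1+0.04)^t    t·PV        t(t+1)·PV
  1     1,250.00     1,201.9231     1,201.9231       2,403.8462
  2     1,250.00     1,155.6953     2,311.3905       6,934.1716
  3     1,250.00     1,111.2454     3,333.7363      13,334.9454
  4     1,250.00     1,068.5052     4,274.0210      21,370.1048
  5    51,250.00    42,123.7642   210,618.8211   1,263,712.9266
  Σ                 46,661.1333   221,739.8920   1,307,755.9945
P = 46,661.1333.
Convexity = Σ t(t+1)·PV / [P·(1+y)²] = 1,307,755.9945 / (46,661.1333 × 1.081600) = 25.91223.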